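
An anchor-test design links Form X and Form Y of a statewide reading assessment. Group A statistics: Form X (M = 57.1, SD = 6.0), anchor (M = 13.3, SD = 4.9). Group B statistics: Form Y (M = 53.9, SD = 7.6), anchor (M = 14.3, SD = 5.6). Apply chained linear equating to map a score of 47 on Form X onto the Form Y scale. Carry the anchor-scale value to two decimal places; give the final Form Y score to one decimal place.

Form X → anchor (Group A): v = (4.9/6.0)(47 − 57.1) + 13.3 = 5.05
anchor → Form Y (Group B): y = (7.6/5.6)(5.05 − 14.3) + 53.9 = 41.3

41.3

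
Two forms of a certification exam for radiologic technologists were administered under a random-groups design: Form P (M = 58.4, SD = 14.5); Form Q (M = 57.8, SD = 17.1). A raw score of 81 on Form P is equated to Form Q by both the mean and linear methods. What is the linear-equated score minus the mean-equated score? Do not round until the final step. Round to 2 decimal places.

4.05

Mean-equated: 81 + (57.8 − 58.4) = 80.40
Linear-equated: (17.1/14.5)(81 − 58.4) + 57.8 = 84.452
Difference = 84.452 − 80.40 = 4.05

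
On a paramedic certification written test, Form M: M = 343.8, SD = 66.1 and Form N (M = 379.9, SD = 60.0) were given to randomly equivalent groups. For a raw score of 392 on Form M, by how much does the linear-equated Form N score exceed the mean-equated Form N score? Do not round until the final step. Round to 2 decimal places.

Mean-equated: 392 + (379.9 − 343.8) = 428.10
Linear-equated: (60.0/66.1)(392 − 343.8) + 379.9 = 423.652
Difference = 423.652 − 428.10 = -4.45

-4.45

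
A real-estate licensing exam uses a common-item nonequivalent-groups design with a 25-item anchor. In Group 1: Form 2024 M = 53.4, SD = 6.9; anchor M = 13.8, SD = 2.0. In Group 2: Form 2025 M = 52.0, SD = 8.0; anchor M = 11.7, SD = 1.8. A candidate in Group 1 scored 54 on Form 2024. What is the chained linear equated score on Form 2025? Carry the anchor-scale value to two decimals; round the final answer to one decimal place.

62.1

Form 2024 → anchor (Group 1): v = (2.0/6.9)(54 − 53.4) + 13.8 = 13.97
anchor → Form 2025 (Group 2): y = (8.0/1.8)(13.97 − 11.7) + 52.0 = 62.1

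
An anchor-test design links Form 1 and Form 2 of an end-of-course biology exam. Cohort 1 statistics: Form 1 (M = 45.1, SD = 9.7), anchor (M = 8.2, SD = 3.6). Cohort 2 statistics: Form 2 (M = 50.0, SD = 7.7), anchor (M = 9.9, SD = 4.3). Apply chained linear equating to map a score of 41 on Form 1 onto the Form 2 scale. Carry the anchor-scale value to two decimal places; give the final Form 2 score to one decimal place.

Form 1 → anchor (Cohort 1): v = (3.6/9.7)(41 − 45.1) + 8.2 = 6.68
anchor → Form 2 (Cohort 2): y = (7.7/4.3)(6.68 − 9.9) + 50.0 = 44.2

44.2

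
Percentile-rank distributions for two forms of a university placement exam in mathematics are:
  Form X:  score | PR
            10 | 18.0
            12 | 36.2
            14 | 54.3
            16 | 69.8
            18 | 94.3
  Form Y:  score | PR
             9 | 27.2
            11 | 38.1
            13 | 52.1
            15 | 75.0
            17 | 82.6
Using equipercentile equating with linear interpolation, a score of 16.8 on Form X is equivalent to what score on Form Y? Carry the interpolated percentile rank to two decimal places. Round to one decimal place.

PR of 16.8 on Form X: 69.8 + (16.8 − 16)/(18 − 16) × (94.3 − 69.8) = 79.60
On Form Y, PR 79.60 falls between score 15 (PR 75.0) and 17 (PR 82.6).
Interpolate: 15 + (79.60 − 75.0)/(82.6 − 75.0) × (17 − 15) = 16.2

16.2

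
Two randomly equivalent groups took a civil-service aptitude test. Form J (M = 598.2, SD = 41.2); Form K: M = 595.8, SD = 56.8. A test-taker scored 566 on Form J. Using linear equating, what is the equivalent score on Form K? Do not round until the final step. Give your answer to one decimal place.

Linear equating: y = (SD_Y/SD_X)(x − M_X) + M_Y
y = (56.8/41.2)(566 − 598.2) + 595.8
y = 1.378641 × -32.2 + 595.8 = -44.3922 + 595.8 = 551.4

551.4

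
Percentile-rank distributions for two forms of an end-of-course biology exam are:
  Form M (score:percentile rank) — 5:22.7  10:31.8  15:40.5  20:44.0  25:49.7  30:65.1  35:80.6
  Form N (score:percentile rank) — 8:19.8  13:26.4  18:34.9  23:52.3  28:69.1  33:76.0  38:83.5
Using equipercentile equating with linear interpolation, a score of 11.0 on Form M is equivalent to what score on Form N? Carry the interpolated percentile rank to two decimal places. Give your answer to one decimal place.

PR of 11.0 on Form M: 31.8 + (11.0 − 10)/(15 − 10) × (40.5 − 31.8) = 33.54
On Form N, PR 33.54 falls between score 13 (PR 26.4) and 18 (PR 34.9).
Interpolate: 13 + (33.54 − 26.4)/(34.9 − 26.4) × (18 − 13) = 17.2

17.2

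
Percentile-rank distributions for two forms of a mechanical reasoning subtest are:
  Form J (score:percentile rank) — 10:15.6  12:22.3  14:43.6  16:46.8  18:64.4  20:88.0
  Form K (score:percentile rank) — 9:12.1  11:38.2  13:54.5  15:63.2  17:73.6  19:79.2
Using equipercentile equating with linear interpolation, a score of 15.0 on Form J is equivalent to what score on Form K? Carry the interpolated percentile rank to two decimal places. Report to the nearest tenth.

11.9

PR of 15.0 on Form J: 43.6 + (15.0 − 14)/(16 − 14) × (46.8 − 43.6) = 45.20
On Form K, PR 45.20 falls between score 11 (PR 38.2) and 13 (PR 54.5).
Interpolate: 11 + (45.20 − 38.2)/(54.5 − 38.2) × (13 − 11) = 11.9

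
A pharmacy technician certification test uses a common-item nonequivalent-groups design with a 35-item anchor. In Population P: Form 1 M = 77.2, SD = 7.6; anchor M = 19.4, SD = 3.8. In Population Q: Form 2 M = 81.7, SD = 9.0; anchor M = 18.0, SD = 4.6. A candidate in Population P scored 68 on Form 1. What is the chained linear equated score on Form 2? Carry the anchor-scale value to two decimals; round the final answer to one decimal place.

75.4

Form 1 → anchor (Population P): v = (3.8/7.6)(68 − 77.2) + 19.4 = 14.80
anchor → Form 2 (Population Q): y = (9.0/4.6)(14.80 − 18.0) + 81.7 = 75.4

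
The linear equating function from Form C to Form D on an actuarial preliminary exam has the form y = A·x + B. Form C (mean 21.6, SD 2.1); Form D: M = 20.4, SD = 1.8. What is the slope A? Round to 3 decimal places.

0.857

A = SD_Y / SD_X = 1.8 / 2.1 = 0.857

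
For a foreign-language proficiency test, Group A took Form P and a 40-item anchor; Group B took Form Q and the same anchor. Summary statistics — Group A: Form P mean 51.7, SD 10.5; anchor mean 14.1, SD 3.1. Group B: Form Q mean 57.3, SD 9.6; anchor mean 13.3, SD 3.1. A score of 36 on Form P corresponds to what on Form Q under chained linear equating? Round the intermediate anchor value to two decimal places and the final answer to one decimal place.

45.4

Form P → anchor (Group A): v = (3.1/10.5)(36 − 51.7) + 14.1 = 9.46
anchor → Form Q (Group B): y = (9.6/3.1)(9.46 − 13.3) + 57.3 = 45.4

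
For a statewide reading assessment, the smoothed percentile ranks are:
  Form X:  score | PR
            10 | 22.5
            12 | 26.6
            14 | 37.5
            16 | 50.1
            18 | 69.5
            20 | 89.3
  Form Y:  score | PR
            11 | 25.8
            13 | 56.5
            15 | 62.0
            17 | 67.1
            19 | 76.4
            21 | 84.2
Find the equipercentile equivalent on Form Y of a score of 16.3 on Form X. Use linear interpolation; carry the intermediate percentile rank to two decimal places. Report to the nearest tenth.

PR of 16.3 on Form X: 50.1 + (16.3 − 16)/(18 − 16) × (69.5 − 50.1) = 53.01
On Form Y, PR 53.01 falls between score 11 (PR 25.8) and 13 (PR 56.5).
Interpolate: 11 + (53.01 − 25.8)/(56.5 − 25.8) × (13 − 11) = 12.8

12.8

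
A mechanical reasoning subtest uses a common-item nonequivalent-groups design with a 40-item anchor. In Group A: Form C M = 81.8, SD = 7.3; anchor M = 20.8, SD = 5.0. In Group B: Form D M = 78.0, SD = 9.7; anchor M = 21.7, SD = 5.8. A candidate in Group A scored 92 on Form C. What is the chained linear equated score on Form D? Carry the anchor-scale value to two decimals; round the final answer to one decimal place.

Form C → anchor (Group A): v = (5.0/7.3)(92 − 81.8) + 20.8 = 27.79
anchor → Form D (Group B): y = (9.7/5.8)(27.79 − 21.7) + 78.0 = 88.2

88.2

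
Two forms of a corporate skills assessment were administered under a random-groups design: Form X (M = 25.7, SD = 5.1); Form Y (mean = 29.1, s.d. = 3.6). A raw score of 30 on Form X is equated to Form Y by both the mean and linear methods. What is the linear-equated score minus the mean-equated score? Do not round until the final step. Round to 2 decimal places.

Mean-equated: 30 + (29.1 − 25.7) = 33.40
Linear-equated: (3.6/5.1)(30 − 25.7) + 29.1 = 32.135
Difference = 32.135 − 33.40 = -1.26

-1.26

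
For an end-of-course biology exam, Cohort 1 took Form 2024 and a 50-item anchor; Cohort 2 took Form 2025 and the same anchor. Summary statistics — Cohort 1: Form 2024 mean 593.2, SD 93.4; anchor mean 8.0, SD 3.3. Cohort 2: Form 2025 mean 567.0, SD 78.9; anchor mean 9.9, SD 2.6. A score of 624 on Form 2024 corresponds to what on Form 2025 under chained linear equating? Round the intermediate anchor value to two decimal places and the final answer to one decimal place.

542.4

Form 2024 → anchor (Cohort 1): v = (3.3/93.4)(624 − 593.2) + 8.0 = 9.09
anchor → Form 2025 (Cohort 2): y = (78.9/2.6)(9.09 − 9.9) + 567.0 = 542.4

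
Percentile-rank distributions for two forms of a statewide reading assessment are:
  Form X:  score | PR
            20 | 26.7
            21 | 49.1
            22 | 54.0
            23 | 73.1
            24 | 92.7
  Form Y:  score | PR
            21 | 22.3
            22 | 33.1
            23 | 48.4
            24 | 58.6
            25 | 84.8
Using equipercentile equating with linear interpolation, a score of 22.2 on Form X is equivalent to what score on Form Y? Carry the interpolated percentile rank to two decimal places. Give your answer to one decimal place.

23.9

PR of 22.2 on Form X: 54.0 + (22.2 − 22)/(23 − 22) × (73.1 − 54.0) = 57.82
On Form Y, PR 57.82 falls between score 23 (PR 48.4) and 24 (PR 58.6).
Interpolate: 23 + (57.82 − 48.4)/(58.6 − 48.4) × (24 − 23) = 23.9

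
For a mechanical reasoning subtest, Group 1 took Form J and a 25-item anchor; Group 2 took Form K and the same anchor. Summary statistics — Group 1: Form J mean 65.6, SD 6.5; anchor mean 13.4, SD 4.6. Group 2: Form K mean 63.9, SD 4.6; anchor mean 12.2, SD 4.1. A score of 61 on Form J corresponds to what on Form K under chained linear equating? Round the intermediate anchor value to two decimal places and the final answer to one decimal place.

Form J → anchor (Group 1): v = (4.6/6.5)(61 − 65.6) + 13.4 = 10.14
anchor → Form K (Group 2): y = (4.6/4.1)(10.14 − 12.2) + 63.9 = 61.6

61.6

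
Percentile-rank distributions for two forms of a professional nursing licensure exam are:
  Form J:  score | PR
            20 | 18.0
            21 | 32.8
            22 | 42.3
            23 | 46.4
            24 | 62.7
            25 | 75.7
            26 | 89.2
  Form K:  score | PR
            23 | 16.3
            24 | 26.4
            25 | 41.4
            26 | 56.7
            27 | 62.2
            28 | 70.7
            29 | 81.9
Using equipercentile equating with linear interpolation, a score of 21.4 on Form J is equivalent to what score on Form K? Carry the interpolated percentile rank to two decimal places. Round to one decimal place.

24.7

PR of 21.4 on Form J: 32.8 + (21.4 − 21)/(22 − 21) × (42.3 − 32.8) = 36.60
On Form K, PR 36.60 falls between score 24 (PR 26.4) and 25 (PR 41.4).
Interpolate: 24 + (36.60 − 26.4)/(41.4 − 26.4) × (25 − 24) = 24.7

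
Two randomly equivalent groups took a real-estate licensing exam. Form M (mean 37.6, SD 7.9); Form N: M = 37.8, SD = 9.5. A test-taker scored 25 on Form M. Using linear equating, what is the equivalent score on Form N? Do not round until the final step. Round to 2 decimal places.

22.65

Linear equating: y = (SD_Y/SD_X)(x − M_X) + M_Y
y = (9.5/7.9)(25 − 37.6) + 37.8
y = 1.202532 × -12.6 + 37.8 = -15.1519 + 37.8 = 22.65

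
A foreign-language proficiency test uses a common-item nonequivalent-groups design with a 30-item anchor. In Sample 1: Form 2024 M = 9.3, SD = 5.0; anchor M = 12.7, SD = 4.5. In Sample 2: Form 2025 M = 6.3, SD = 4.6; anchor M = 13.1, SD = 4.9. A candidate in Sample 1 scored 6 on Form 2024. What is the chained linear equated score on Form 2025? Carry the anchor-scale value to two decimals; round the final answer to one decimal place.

3.1

Form 2024 → anchor (Sample 1): v = (4.5/5.0)(6 − 9.3) + 12.7 = 9.73
anchor → Form 2025 (Sample 2): y = (4.6/4.9)(9.73 − 13.1) + 6.3 = 3.1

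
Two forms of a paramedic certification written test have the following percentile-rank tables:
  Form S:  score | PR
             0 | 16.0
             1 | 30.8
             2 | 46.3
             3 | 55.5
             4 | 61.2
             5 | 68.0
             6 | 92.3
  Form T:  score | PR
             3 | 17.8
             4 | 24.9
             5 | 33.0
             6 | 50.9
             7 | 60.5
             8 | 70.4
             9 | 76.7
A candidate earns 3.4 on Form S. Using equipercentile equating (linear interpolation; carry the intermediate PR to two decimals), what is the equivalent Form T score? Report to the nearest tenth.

6.7

PR of 3.4 on Form S: 55.5 + (3.4 − 3)/(4 − 3) × (61.2 − 55.5) = 57.78
On Form T, PR 57.78 falls between score 6 (PR 50.9) and 7 (PR 60.5).
Interpolate: 6 + (57.78 − 50.9)/(60.5 − 50.9) × (7 − 6) = 6.7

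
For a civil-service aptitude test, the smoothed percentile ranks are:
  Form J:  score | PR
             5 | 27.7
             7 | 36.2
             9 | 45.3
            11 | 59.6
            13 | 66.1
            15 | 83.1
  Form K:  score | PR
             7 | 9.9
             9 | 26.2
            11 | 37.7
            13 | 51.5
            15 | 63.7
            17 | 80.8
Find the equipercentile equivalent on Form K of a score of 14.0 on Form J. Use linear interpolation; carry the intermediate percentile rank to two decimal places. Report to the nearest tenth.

PR of 14.0 on Form J: 66.1 + (14.0 − 13)/(15 − 13) × (83.1 − 66.1) = 74.60
On Form K, PR 74.60 falls between score 15 (PR 63.7) and 17 (PR 80.8).
Interpolate: 15 + (74.60 − 63.7)/(80.8 − 63.7) × (17 − 15) = 16.3

16.3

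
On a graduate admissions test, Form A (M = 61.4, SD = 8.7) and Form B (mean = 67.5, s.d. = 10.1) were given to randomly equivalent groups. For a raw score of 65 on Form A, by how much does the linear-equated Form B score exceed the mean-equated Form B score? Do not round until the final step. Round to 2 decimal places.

Mean-equated: 65 + (67.5 − 61.4) = 71.10
Linear-equated: (10.1/8.7)(65 − 61.4) + 67.5 = 71.679
Difference = 71.679 − 71.10 = 0.58

0.58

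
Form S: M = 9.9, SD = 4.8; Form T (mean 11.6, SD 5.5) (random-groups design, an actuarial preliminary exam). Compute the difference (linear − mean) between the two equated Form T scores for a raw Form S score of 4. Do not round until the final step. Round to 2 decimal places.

Mean-equated: 4 + (11.6 − 9.9) = 5.70
Linear-equated: (5.5/4.8)(4 − 9.9) + 11.6 = 4.840
Difference = 4.840 − 5.70 = -0.86

-0.86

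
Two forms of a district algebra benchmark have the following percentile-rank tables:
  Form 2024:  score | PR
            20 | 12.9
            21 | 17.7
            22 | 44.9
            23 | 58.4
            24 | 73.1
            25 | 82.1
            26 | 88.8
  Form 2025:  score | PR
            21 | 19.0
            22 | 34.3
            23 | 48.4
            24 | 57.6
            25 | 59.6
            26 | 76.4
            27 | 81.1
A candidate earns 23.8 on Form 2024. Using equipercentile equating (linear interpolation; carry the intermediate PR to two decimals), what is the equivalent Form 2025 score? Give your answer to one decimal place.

PR of 23.8 on Form 2024: 58.4 + (23.8 − 23)/(24 − 23) × (73.1 − 58.4) = 70.16
On Form 2025, PR 70.16 falls between score 25 (PR 59.6) and 26 (PR 76.4).
Interpolate: 25 + (70.16 − 59.6)/(76.4 − 59.6) × (26 − 25) = 25.6

25.6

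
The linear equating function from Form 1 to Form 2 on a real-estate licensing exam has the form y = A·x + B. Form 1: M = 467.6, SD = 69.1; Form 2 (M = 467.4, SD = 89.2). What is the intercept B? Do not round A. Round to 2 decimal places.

-136.22

A = SD_Y / SD_X = 89.2 / 69.1 = 1.290883
B = M_Y − A·M_X = 467.4 − 1.290883 × 467.6 = -136.22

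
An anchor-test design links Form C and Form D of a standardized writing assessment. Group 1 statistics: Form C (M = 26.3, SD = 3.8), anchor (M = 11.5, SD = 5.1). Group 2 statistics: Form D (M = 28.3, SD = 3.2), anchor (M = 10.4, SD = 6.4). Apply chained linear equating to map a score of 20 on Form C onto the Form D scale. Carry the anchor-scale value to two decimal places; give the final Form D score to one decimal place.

Form C → anchor (Group 1): v = (5.1/3.8)(20 − 26.3) + 11.5 = 3.04
anchor → Form D (Group 2): y = (3.2/6.4)(3.04 − 10.4) + 28.3 = 24.6

24.6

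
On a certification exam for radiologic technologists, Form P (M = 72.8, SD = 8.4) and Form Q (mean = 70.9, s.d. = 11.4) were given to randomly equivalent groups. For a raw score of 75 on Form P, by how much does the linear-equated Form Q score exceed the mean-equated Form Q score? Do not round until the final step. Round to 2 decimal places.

0.79

Mean-equated: 75 + (70.9 − 72.8) = 73.10
Linear-equated: (11.4/8.4)(75 − 72.8) + 70.9 = 73.886
Difference = 73.886 − 73.10 = 0.79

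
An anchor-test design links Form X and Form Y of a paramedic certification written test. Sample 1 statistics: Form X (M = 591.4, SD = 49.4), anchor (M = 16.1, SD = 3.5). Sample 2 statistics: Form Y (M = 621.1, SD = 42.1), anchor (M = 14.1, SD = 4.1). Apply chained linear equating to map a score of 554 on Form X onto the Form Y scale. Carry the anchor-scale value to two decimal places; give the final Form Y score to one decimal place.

Form X → anchor (Sample 1): v = (3.5/49.4)(554 − 591.4) + 16.1 = 13.45
anchor → Form Y (Sample 2): y = (42.1/4.1)(13.45 − 14.1) + 621.1 = 614.4

614.4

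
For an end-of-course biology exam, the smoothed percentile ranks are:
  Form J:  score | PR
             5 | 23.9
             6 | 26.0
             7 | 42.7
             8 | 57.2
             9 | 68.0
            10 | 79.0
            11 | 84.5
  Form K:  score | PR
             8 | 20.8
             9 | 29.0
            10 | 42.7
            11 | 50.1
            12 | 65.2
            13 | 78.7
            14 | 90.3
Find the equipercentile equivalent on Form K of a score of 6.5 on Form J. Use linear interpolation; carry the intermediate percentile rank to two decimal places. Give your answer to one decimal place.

9.4

PR of 6.5 on Form J: 26.0 + (6.5 − 6)/(7 − 6) × (42.7 − 26.0) = 34.35
On Form K, PR 34.35 falls between score 9 (PR 29.0) and 10 (PR 42.7).
Interpolate: 9 + (34.35 − 29.0)/(42.7 − 29.0) × (10 − 9) = 9.4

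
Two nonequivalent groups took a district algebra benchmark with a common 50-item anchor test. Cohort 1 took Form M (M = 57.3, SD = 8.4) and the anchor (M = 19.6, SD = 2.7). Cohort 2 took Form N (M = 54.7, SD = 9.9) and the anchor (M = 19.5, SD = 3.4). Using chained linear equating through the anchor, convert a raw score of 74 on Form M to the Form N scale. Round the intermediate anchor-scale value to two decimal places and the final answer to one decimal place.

Form M → anchor (Cohort 1): v = (2.7/8.4)(74 − 57.3) + 19.6 = 24.97
anchor → Form N (Cohort 2): y = (9.9/3.4)(24.97 − 19.5) + 54.7 = 70.6

70.6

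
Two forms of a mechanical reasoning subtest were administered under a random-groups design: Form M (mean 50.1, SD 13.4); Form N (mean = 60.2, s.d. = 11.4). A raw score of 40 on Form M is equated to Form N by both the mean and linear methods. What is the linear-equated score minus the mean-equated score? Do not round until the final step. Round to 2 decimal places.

1.51

Mean-equated: 40 + (60.2 − 50.1) = 50.10
Linear-equated: (11.4/13.4)(40 − 50.1) + 60.2 = 51.607
Difference = 51.607 − 50.10 = 1.51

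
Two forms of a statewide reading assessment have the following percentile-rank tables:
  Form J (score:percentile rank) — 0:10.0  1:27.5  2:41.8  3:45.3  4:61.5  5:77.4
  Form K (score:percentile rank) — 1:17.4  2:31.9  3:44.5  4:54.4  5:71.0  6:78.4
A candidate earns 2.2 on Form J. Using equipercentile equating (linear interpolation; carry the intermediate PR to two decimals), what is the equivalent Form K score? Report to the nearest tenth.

2.8

PR of 2.2 on Form J: 41.8 + (2.2 − 2)/(3 − 2) × (45.3 − 41.8) = 42.50
On Form K, PR 42.50 falls between score 2 (PR 31.9) and 3 (PR 44.5).
Interpolate: 2 + (42.50 − 31.9)/(44.5 − 31.9) × (3 − 2) = 2.8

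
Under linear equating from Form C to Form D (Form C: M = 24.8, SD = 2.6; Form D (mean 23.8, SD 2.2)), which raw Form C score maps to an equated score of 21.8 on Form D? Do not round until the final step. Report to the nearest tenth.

Invert y = (SD_Y/SD_X)(x − M_X) + M_Y:
x = (SD_X/SD_Y)(y − M_Y) + M_X = (2.6/2.2)(21.8 − 23.8) + 24.8
x = 1.181818 × -2.000 + 24.8 = 22.4

22.4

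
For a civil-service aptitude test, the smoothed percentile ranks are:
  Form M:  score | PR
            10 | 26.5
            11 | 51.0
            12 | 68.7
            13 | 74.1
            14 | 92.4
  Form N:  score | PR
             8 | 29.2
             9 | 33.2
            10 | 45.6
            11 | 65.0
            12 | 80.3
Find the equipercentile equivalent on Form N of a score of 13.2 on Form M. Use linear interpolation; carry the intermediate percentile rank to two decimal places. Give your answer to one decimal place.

PR of 13.2 on Form M: 74.1 + (13.2 − 13)/(14 − 13) × (92.4 − 74.1) = 77.76
On Form N, PR 77.76 falls between score 11 (PR 65.0) and 12 (PR 80.3).
Interpolate: 11 + (77.76 − 65.0)/(80.3 − 65.0) × (12 − 11) = 11.8

11.8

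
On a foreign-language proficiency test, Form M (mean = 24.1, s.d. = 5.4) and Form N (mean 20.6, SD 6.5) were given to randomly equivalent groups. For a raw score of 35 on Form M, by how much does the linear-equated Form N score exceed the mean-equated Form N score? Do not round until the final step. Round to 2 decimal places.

2.22

Mean-equated: 35 + (20.6 − 24.1) = 31.50
Linear-equated: (6.5/5.4)(35 − 24.1) + 20.6 = 33.720
Difference = 33.720 − 31.50 = 2.22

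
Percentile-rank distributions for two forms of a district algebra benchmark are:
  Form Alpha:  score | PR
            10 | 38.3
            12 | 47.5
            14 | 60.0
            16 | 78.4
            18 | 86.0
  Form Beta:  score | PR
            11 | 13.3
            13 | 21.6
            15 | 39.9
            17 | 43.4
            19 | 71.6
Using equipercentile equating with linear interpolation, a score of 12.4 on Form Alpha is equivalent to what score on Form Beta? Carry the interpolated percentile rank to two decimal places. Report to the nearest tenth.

17.5

PR of 12.4 on Form Alpha: 47.5 + (12.4 − 12)/(14 − 12) × (60.0 − 47.5) = 50.00
On Form Beta, PR 50.00 falls between score 17 (PR 43.4) and 19 (PR 71.6).
Interpolate: 17 + (50.00 − 43.4)/(71.6 − 43.4) × (19 − 17) = 17.5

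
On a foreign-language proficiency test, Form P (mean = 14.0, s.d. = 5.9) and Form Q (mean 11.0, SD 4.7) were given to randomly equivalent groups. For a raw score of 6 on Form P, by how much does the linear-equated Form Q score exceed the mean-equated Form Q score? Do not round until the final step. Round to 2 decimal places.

Mean-equated: 6 + (11.0 − 14.0) = 3.00
Linear-equated: (4.7/5.9)(6 − 14.0) + 11.0 = 4.627
Difference = 4.627 − 3.00 = 1.63

1.63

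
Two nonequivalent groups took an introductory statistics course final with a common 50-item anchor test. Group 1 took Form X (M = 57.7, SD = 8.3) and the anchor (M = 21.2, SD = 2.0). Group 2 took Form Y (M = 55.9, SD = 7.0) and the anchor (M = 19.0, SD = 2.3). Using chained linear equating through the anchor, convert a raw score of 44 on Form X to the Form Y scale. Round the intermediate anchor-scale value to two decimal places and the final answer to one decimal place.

52.6

Form X → anchor (Group 1): v = (2.0/8.3)(44 − 57.7) + 21.2 = 17.90
anchor → Form Y (Group 2): y = (7.0/2.3)(17.90 − 19.0) + 55.9 = 52.6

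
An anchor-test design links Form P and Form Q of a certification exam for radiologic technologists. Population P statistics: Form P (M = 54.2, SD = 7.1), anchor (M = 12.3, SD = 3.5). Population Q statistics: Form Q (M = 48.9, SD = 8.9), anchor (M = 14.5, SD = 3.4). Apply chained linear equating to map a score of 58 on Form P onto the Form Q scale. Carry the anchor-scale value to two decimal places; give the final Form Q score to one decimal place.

48.0

Form P → anchor (Population P): v = (3.5/7.1)(58 − 54.2) + 12.3 = 14.17
anchor → Form Q (Population Q): y = (8.9/3.4)(14.17 − 14.5) + 48.9 = 48.0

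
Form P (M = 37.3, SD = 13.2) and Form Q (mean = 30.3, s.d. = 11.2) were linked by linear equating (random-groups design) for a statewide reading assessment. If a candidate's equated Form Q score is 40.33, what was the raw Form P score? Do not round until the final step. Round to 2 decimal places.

49.12

Invert y = (SD_Y/SD_X)(x − M_X) + M_Y:
x = (SD_X/SD_Y)(y − M_Y) + M_X = (13.2/11.2)(40.33 − 30.3) + 37.3
x = 1.178571 × 10.030 + 37.3 = 49.12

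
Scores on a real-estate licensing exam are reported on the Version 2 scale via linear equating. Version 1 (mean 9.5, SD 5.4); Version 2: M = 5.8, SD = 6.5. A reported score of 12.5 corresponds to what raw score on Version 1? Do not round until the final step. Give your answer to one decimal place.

15.1

Invert y = (SD_Y/SD_X)(x − M_X) + M_Y:
x = (SD_X/SD_Y)(y − M_Y) + M_X = (5.4/6.5)(12.5 − 5.8) + 9.5
x = 0.830769 × 6.700 + 9.5 = 15.1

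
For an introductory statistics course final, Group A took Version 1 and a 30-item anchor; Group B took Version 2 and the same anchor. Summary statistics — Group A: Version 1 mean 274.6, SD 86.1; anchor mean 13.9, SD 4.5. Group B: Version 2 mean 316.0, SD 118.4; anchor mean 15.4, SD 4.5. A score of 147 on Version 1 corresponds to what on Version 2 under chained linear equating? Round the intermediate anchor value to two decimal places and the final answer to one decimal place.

Version 1 → anchor (Group A): v = (4.5/86.1)(147 − 274.6) + 13.9 = 7.23
anchor → Version 2 (Group B): y = (118.4/4.5)(7.23 − 15.4) + 316.0 = 101.0

101.0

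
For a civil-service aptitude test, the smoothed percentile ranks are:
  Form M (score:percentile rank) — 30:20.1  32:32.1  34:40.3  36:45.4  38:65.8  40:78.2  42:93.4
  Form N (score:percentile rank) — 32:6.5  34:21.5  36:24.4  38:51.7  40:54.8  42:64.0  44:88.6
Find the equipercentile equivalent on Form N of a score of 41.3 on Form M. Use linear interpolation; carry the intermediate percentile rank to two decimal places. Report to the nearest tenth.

44.0

PR of 41.3 on Form M: 78.2 + (41.3 − 40)/(42 − 40) × (93.4 − 78.2) = 88.08
On Form N, PR 88.08 falls between score 42 (PR 64.0) and 44 (PR 88.6).
Interpolate: 42 + (88.08 − 64.0)/(88.6 − 64.0) × (44 − 42) = 44.0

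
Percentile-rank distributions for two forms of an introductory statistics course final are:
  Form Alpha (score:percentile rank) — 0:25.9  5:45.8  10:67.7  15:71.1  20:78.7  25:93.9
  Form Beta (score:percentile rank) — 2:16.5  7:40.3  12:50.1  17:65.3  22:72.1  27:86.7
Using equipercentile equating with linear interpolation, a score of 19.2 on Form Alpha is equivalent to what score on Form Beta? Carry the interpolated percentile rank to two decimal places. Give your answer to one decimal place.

23.8

PR of 19.2 on Form Alpha: 71.1 + (19.2 − 15)/(20 − 15) × (78.7 − 71.1) = 77.48
On Form Beta, PR 77.48 falls between score 22 (PR 72.1) and 27 (PR 86.7).
Interpolate: 22 + (77.48 − 72.1)/(86.7 − 72.1) × (27 − 22) = 23.8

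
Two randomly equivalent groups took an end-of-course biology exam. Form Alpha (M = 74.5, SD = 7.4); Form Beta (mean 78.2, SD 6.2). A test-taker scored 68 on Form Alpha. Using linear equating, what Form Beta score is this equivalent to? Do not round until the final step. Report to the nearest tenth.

Linear equating: y = (SD_Y/SD_X)(x − M_X) + M_Y
y = (6.2/7.4)(68 − 74.5) + 78.2
y = 0.837838 × -6.5 + 78.2 = -5.4459 + 78.2 = 72.8

72.8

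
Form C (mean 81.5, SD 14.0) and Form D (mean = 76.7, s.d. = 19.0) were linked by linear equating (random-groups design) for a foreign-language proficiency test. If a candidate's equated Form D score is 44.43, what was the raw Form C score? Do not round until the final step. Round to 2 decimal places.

Invert y = (SD_Y/SD_X)(x − M_X) + M_Y:
x = (SD_X/SD_Y)(y − M_Y) + M_X = (14.0/19.0)(44.43 − 76.7) + 81.5
x = 0.736842 × -32.270 + 81.5 = 57.72

57.72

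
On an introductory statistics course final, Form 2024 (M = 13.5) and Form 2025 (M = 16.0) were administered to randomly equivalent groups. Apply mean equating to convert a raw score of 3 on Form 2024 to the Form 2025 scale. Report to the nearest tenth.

5.5

Mean equating: y = x + (M_Y − M_X) = 3 + (16.0 − 13.5) = 5.5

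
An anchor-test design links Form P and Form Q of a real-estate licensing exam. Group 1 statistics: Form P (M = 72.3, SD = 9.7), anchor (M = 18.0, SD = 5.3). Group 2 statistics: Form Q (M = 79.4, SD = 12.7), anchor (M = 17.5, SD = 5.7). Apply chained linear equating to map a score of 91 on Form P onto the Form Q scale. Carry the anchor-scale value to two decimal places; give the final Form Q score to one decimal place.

Form P → anchor (Group 1): v = (5.3/9.7)(91 − 72.3) + 18.0 = 28.22
anchor → Form Q (Group 2): y = (12.7/5.7)(28.22 − 17.5) + 79.4 = 103.3

103.3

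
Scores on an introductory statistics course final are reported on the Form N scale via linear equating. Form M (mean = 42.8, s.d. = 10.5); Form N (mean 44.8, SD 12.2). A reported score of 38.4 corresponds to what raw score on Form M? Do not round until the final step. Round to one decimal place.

Invert y = (SD_Y/SD_X)(x − M_X) + M_Y:
x = (SD_X/SD_Y)(y − M_Y) + M_X = (10.5/12.2)(38.4 − 44.8) + 42.8
x = 0.860656 × -6.400 + 42.8 = 37.3

37.3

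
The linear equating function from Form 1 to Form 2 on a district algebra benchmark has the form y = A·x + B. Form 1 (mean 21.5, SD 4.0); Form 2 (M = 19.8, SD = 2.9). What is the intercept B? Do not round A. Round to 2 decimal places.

A = SD_Y / SD_X = 2.9 / 4.0 = 0.725000
B = M_Y − A·M_X = 19.8 − 0.725000 × 21.5 = 4.21

4.21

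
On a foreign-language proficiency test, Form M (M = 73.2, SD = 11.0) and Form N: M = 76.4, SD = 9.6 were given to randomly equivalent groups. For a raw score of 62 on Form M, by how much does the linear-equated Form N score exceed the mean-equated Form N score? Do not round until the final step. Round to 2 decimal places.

1.43

Mean-equated: 62 + (76.4 − 73.2) = 65.20
Linear-equated: (9.6/11.0)(62 − 73.2) + 76.4 = 66.625
Difference = 66.625 − 65.20 = 1.43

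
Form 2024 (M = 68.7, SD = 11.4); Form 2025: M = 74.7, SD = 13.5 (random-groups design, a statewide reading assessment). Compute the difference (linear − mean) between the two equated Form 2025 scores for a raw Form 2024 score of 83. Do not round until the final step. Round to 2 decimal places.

2.63

Mean-equated: 83 + (74.7 − 68.7) = 89.00
Linear-equated: (13.5/11.4)(83 − 68.7) + 74.7 = 91.634
Difference = 91.634 − 89.00 = 2.63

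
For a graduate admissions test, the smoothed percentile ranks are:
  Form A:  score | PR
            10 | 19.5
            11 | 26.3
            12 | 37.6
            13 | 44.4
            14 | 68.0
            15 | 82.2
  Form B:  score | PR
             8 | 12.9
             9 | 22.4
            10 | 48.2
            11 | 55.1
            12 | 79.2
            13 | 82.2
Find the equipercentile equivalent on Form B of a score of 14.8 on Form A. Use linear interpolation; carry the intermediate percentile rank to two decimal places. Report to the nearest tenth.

PR of 14.8 on Form A: 68.0 + (14.8 − 14)/(15 − 14) × (82.2 − 68.0) = 79.36
On Form B, PR 79.36 falls between score 12 (PR 79.2) and 13 (PR 82.2).
Interpolate: 12 + (79.36 − 79.2)/(82.2 − 79.2) × (13 − 12) = 12.1

12.1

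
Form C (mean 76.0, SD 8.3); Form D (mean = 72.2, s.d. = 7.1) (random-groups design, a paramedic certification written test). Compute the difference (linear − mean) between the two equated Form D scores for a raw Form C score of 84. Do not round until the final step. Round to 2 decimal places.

Mean-equated: 84 + (72.2 − 76.0) = 80.20
Linear-equated: (7.1/8.3)(84 − 76.0) + 72.2 = 79.043
Difference = 79.043 − 80.20 = -1.16

-1.16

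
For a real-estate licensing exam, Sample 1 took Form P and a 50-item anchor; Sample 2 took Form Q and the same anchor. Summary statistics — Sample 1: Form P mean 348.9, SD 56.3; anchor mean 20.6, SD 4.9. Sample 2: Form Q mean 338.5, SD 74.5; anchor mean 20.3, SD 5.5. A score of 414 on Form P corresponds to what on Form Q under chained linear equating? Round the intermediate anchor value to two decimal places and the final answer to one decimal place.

Form P → anchor (Sample 1): v = (4.9/56.3)(414 − 348.9) + 20.6 = 26.27
anchor → Form Q (Sample 2): y = (74.5/5.5)(26.27 − 20.3) + 338.5 = 419.4

419.4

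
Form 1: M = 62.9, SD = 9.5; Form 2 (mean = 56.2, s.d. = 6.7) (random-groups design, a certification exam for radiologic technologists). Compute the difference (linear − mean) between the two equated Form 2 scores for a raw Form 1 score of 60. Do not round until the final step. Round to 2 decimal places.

Mean-equated: 60 + (56.2 − 62.9) = 53.30
Linear-equated: (6.7/9.5)(60 − 62.9) + 56.2 = 54.155
Difference = 54.155 − 53.30 = 0.85

0.85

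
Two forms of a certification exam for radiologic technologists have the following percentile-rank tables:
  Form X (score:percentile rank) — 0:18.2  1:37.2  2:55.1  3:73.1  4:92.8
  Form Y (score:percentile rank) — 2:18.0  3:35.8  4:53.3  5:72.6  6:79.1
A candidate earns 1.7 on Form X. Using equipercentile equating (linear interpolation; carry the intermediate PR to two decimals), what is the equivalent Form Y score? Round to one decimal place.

PR of 1.7 on Form X: 37.2 + (1.7 − 1)/(2 − 1) × (55.1 − 37.2) = 49.73
On Form Y, PR 49.73 falls between score 3 (PR 35.8) and 4 (PR 53.3).
Interpolate: 3 + (49.73 − 35.8)/(53.3 − 35.8) × (4 − 3) = 3.8

3.8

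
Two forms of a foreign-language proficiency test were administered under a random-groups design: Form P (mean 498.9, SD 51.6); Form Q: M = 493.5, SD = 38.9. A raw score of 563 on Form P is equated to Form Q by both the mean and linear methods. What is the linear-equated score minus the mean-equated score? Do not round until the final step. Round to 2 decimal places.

-15.78

Mean-equated: 563 + (493.5 − 498.9) = 557.60
Linear-equated: (38.9/51.6)(563 − 498.9) + 493.5 = 541.823
Difference = 541.823 − 557.60 = -15.78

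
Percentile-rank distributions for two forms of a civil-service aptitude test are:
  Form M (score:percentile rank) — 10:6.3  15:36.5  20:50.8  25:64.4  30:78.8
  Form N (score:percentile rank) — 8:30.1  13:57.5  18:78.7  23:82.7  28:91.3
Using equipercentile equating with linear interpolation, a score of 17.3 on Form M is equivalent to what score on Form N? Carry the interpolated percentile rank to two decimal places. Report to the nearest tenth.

10.4

PR of 17.3 on Form M: 36.5 + (17.3 − 15)/(20 − 15) × (50.8 − 36.5) = 43.08
On Form N, PR 43.08 falls between score 8 (PR 30.1) and 13 (PR 57.5).
Interpolate: 8 + (43.08 − 30.1)/(57.5 − 30.1) × (13 − 8) = 10.4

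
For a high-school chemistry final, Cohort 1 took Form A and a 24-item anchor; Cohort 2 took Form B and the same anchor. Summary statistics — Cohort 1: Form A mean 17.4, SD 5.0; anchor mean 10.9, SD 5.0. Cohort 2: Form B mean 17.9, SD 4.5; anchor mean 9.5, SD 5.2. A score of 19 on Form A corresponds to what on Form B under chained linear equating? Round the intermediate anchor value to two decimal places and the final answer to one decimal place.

Form A → anchor (Cohort 1): v = (5.0/5.0)(19 − 17.4) + 10.9 = 12.50
anchor → Form B (Cohort 2): y = (4.5/5.2)(12.50 − 9.5) + 17.9 = 20.5

20.5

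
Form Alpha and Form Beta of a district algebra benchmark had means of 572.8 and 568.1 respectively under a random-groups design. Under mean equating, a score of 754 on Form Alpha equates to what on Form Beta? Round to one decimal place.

Mean equating: y = x + (M_Y − M_X) = 754 + (568.1 − 572.8) = 749.3

749.3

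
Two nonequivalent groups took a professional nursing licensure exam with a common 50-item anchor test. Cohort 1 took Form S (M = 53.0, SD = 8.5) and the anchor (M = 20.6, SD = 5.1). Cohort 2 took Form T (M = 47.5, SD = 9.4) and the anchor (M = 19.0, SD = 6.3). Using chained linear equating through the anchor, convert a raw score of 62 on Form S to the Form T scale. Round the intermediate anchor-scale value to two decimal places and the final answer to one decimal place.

Form S → anchor (Cohort 1): v = (5.1/8.5)(62 − 53.0) + 20.6 = 26.00
anchor → Form T (Cohort 2): y = (9.4/6.3)(26.00 − 19.0) + 47.5 = 57.9

57.9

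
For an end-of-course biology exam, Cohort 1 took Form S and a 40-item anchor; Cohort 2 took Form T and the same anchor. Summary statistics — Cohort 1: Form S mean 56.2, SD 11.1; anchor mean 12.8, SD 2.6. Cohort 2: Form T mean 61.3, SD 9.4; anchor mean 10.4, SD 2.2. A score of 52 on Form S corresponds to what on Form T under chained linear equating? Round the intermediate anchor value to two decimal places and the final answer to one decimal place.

Form S → anchor (Cohort 1): v = (2.6/11.1)(52 − 56.2) + 12.8 = 11.82
anchor → Form T (Cohort 2): y = (9.4/2.2)(11.82 − 10.4) + 61.3 = 67.4

67.4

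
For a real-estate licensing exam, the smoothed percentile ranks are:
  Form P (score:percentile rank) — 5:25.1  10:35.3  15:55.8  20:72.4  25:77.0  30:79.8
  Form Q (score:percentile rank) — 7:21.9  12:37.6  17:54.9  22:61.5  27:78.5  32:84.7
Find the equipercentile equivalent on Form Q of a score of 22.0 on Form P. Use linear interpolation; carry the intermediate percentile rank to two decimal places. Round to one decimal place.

25.7

PR of 22.0 on Form P: 72.4 + (22.0 − 20)/(25 − 20) × (77.0 − 72.4) = 74.24
On Form Q, PR 74.24 falls between score 22 (PR 61.5) and 27 (PR 78.5).
Interpolate: 22 + (74.24 − 61.5)/(78.5 − 61.5) × (27 − 22) = 25.7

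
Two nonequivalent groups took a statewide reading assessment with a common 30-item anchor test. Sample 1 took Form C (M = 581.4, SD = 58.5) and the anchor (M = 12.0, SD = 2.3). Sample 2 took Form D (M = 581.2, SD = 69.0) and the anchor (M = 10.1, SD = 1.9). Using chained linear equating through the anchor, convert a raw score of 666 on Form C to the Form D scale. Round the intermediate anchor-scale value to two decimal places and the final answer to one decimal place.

Form C → anchor (Sample 1): v = (2.3/58.5)(666 − 581.4) + 12.0 = 15.33
anchor → Form D (Sample 2): y = (69.0/1.9)(15.33 − 10.1) + 581.2 = 771.1

771.1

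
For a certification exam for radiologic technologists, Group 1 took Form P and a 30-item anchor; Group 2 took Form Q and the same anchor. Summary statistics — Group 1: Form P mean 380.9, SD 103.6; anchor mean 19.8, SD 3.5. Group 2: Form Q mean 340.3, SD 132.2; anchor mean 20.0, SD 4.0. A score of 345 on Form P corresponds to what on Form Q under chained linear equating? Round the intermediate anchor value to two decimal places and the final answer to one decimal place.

Form P → anchor (Group 1): v = (3.5/103.6)(345 − 380.9) + 19.8 = 18.59
anchor → Form Q (Group 2): y = (132.2/4.0)(18.59 − 20.0) + 340.3 = 293.7

293.7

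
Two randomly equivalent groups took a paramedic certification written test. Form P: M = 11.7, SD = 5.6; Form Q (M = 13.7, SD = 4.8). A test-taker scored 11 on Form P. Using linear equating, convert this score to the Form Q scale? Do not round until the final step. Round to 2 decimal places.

Linear equating: y = (SD_Y/SD_X)(x − M_X) + M_Y
y = (4.8/5.6)(11 − 11.7) + 13.7
y = 0.857143 × -0.7 + 13.7 = -0.6000 + 13.7 = 13.10

13.10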